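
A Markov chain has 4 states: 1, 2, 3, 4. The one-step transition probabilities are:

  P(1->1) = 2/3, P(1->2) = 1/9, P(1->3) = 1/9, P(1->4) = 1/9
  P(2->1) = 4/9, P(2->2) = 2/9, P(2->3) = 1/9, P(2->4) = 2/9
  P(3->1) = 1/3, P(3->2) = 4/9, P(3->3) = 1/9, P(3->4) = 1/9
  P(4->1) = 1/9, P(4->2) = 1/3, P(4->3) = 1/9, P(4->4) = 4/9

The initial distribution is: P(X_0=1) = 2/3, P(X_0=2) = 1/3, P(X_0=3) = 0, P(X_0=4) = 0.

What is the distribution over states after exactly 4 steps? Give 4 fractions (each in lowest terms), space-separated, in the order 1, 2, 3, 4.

Propagating the distribution step by step (d_{t+1} = d_t * P):
d_0 = (1=2/3, 2=1/3, 3=0, 4=0)
  d_1[1] = 2/3*2/3 + 1/3*4/9 + 0*1/3 + 0*1/9 = 16/27
  d_1[2] = 2/3*1/9 + 1/3*2/9 + 0*4/9 + 0*1/3 = 4/27
  d_1[3] = 2/3*1/9 + 1/3*1/9 + 0*1/9 + 0*1/9 = 1/9
  d_1[4] = 2/3*1/9 + 1/3*2/9 + 0*1/9 + 0*4/9 = 4/27
d_1 = (1=16/27, 2=4/27, 3=1/9, 4=4/27)
  d_2[1] = 16/27*2/3 + 4/27*4/9 + 1/9*1/3 + 4/27*1/9 = 125/243
  d_2[2] = 16/27*1/9 + 4/27*2/9 + 1/9*4/9 + 4/27*1/3 = 16/81
  d_2[3] = 16/27*1/9 + 4/27*1/9 + 1/9*1/9 + 4/27*1/9 = 1/9
  d_2[4] = 16/27*1/9 + 4/27*2/9 + 1/9*1/9 + 4/27*4/9 = 43/243
d_2 = (1=125/243, 2=16/81, 3=1/9, 4=43/243)
  d_3[1] = 125/243*2/3 + 16/81*4/9 + 1/9*1/3 + 43/243*1/9 = 1066/2187
  d_3[2] = 125/243*1/9 + 16/81*2/9 + 1/9*4/9 + 43/243*1/3 = 458/2187
  d_3[3] = 125/243*1/9 + 16/81*1/9 + 1/9*1/9 + 43/243*1/9 = 1/9
  d_3[4] = 125/243*1/9 + 16/81*2/9 + 1/9*1/9 + 43/243*4/9 = 140/729
d_3 = (1=1066/2187, 2=458/2187, 3=1/9, 4=140/729)
  d_4[1] = 1066/2187*2/3 + 458/2187*4/9 + 1/9*1/3 + 140/729*1/9 = 9377/19683
  d_4[2] = 1066/2187*1/9 + 458/2187*2/9 + 1/9*4/9 + 140/729*1/3 = 4214/19683
  d_4[3] = 1066/2187*1/9 + 458/2187*1/9 + 1/9*1/9 + 140/729*1/9 = 1/9
  d_4[4] = 1066/2187*1/9 + 458/2187*2/9 + 1/9*1/9 + 140/729*4/9 = 3905/19683
d_4 = (1=9377/19683, 2=4214/19683, 3=1/9, 4=3905/19683)

Answer: 9377/19683 4214/19683 1/9 3905/19683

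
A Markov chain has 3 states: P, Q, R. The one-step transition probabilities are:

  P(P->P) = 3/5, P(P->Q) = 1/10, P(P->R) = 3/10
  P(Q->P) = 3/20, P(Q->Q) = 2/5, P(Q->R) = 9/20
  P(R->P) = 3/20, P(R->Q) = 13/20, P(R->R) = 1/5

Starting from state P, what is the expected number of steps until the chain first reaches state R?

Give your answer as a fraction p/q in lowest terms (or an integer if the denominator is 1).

Answer: 28/9

Derivation:
Let h_i = expected steps to first reach R from state i.
Boundary: h_R = 0.
First-step equations for the other states:
  h_P = 1 + 3/5*h_P + 1/10*h_Q + 3/10*h_R
  h_Q = 1 + 3/20*h_P + 2/5*h_Q + 9/20*h_R

Substituting h_R = 0 and rearranging gives the linear system (I - Q) h = 1:
  [2/5, -1/10] . (h_P, h_Q) = 1
  [-3/20, 3/5] . (h_P, h_Q) = 1

Solving yields:
  h_P = 28/9
  h_Q = 22/9

Starting state is P, so the expected hitting time is h_P = 28/9.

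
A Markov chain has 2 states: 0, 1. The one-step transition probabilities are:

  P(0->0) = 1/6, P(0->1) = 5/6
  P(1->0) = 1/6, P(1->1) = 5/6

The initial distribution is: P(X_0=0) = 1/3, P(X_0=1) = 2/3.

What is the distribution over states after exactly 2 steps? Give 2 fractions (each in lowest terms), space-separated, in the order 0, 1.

Propagating the distribution step by step (d_{t+1} = d_t * P):
d_0 = (0=1/3, 1=2/3)
  d_1[0] = 1/3*1/6 + 2/3*1/6 = 1/6
  d_1[1] = 1/3*5/6 + 2/3*5/6 = 5/6
d_1 = (0=1/6, 1=5/6)
  d_2[0] = 1/6*1/6 + 5/6*1/6 = 1/6
  d_2[1] = 1/6*5/6 + 5/6*5/6 = 5/6
d_2 = (0=1/6, 1=5/6)

Answer: 1/6 5/6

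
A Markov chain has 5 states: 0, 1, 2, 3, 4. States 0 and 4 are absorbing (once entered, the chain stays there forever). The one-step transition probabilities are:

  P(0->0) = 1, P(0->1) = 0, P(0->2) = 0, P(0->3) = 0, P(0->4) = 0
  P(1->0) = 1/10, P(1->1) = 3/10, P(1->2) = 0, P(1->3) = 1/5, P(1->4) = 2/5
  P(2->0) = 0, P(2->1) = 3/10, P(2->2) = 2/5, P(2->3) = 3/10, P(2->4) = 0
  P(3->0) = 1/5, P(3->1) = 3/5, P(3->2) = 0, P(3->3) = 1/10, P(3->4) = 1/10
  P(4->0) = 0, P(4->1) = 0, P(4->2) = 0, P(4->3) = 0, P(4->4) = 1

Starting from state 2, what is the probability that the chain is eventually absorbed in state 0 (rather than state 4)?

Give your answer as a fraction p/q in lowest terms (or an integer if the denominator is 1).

Answer: 11/34

Derivation:
Let a_i = P(absorbed in 0 | start in state i).
Boundary conditions: a_0 = 1, a_4 = 0.
For each transient state i, a_i = sum_j P(i->j) * a_j:
  a_1 = 1/10*a_0 + 3/10*a_1 + 0*a_2 + 1/5*a_3 + 2/5*a_4
  a_2 = 0*a_0 + 3/10*a_1 + 2/5*a_2 + 3/10*a_3 + 0*a_4
  a_3 = 1/5*a_0 + 3/5*a_1 + 0*a_2 + 1/10*a_3 + 1/10*a_4

Substituting a_0 = 1 and a_4 = 0, rearrange to (I - Q) a = r where r[i] = P(i -> 0):
  [7/10, 0, -1/5] . (a_1, a_2, a_3) = 1/10
  [-3/10, 3/5, -3/10] . (a_1, a_2, a_3) = 0
  [-3/5, 0, 9/10] . (a_1, a_2, a_3) = 1/5

Solving yields:
  a_1 = 13/51
  a_2 = 11/34
  a_3 = 20/51

Starting state is 2, so the absorption probability is a_2 = 11/34.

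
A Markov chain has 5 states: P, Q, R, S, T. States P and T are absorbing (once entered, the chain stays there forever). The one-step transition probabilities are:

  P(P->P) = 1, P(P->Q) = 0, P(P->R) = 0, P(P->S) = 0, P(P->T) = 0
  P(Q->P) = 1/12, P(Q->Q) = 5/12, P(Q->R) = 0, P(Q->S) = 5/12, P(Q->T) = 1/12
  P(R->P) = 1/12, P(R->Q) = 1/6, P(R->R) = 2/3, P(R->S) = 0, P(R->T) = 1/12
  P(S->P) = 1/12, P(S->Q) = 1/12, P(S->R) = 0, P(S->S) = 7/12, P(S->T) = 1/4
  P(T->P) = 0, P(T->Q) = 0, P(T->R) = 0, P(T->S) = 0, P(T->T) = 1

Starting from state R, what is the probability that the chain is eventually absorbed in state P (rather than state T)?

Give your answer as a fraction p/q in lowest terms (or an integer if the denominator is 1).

Answer: 5/12

Derivation:
Let a_i = P(absorbed in P | start in state i).
Boundary conditions: a_P = 1, a_T = 0.
For each transient state i, a_i = sum_j P(i->j) * a_j:
  a_Q = 1/12*a_P + 5/12*a_Q + 0*a_R + 5/12*a_S + 1/12*a_T
  a_R = 1/12*a_P + 1/6*a_Q + 2/3*a_R + 0*a_S + 1/12*a_T
  a_S = 1/12*a_P + 1/12*a_Q + 0*a_R + 7/12*a_S + 1/4*a_T

Substituting a_P = 1 and a_T = 0, rearrange to (I - Q) a = r where r[i] = P(i -> P):
  [7/12, 0, -5/12] . (a_Q, a_R, a_S) = 1/12
  [-1/6, 1/3, 0] . (a_Q, a_R, a_S) = 1/12
  [-1/12, 0, 5/12] . (a_Q, a_R, a_S) = 1/12

Solving yields:
  a_Q = 1/3
  a_R = 5/12
  a_S = 4/15

Starting state is R, so the absorption probability is a_R = 5/12.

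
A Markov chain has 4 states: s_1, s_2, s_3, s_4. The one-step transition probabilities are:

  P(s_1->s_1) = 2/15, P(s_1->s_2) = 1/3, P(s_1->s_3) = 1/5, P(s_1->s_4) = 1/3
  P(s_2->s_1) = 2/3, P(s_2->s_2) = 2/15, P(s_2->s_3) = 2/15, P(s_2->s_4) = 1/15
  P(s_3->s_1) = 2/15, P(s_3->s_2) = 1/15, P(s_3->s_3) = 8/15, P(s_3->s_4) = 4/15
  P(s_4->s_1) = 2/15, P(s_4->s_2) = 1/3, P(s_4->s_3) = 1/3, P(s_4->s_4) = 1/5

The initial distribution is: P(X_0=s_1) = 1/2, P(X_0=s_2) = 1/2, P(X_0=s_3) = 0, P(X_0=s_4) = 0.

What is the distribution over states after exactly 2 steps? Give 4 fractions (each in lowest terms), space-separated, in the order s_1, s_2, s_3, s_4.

Answer: 58/225 109/450 4/15 7/30

Derivation:
Propagating the distribution step by step (d_{t+1} = d_t * P):
d_0 = (s_1=1/2, s_2=1/2, s_3=0, s_4=0)
  d_1[s_1] = 1/2*2/15 + 1/2*2/3 + 0*2/15 + 0*2/15 = 2/5
  d_1[s_2] = 1/2*1/3 + 1/2*2/15 + 0*1/15 + 0*1/3 = 7/30
  d_1[s_3] = 1/2*1/5 + 1/2*2/15 + 0*8/15 + 0*1/3 = 1/6
  d_1[s_4] = 1/2*1/3 + 1/2*1/15 + 0*4/15 + 0*1/5 = 1/5
d_1 = (s_1=2/5, s_2=7/30, s_3=1/6, s_4=1/5)
  d_2[s_1] = 2/5*2/15 + 7/30*2/3 + 1/6*2/15 + 1/5*2/15 = 58/225
  d_2[s_2] = 2/5*1/3 + 7/30*2/15 + 1/6*1/15 + 1/5*1/3 = 109/450
  d_2[s_3] = 2/5*1/5 + 7/30*2/15 + 1/6*8/15 + 1/5*1/3 = 4/15
  d_2[s_4] = 2/5*1/3 + 7/30*1/15 + 1/6*4/15 + 1/5*1/5 = 7/30
d_2 = (s_1=58/225, s_2=109/450, s_3=4/15, s_4=7/30)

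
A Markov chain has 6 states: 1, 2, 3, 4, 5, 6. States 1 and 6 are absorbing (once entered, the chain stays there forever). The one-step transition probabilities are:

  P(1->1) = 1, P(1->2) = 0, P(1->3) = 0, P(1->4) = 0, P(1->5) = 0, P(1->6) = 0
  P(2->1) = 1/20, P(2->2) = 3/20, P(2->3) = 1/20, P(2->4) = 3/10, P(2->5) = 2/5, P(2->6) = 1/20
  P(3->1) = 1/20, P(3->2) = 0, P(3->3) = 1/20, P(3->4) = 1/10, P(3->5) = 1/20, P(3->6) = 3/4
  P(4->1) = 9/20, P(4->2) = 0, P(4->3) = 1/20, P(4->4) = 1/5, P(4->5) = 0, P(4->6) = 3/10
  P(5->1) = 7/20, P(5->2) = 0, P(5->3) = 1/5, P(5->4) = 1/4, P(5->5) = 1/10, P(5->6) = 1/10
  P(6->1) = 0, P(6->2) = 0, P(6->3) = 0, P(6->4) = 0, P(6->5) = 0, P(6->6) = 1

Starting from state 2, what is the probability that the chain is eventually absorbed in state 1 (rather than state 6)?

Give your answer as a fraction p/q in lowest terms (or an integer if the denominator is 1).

Let a_i = P(absorbed in 1 | start in state i).
Boundary conditions: a_1 = 1, a_6 = 0.
For each transient state i, a_i = sum_j P(i->j) * a_j:
  a_2 = 1/20*a_1 + 3/20*a_2 + 1/20*a_3 + 3/10*a_4 + 2/5*a_5 + 1/20*a_6
  a_3 = 1/20*a_1 + 0*a_2 + 1/20*a_3 + 1/10*a_4 + 1/20*a_5 + 3/4*a_6
  a_4 = 9/20*a_1 + 0*a_2 + 1/20*a_3 + 1/5*a_4 + 0*a_5 + 3/10*a_6
  a_5 = 7/20*a_1 + 0*a_2 + 1/5*a_3 + 1/4*a_4 + 1/10*a_5 + 1/10*a_6

Substituting a_1 = 1 and a_6 = 0, rearrange to (I - Q) a = r where r[i] = P(i -> 1):
  [17/20, -1/20, -3/10, -2/5] . (a_2, a_3, a_4, a_5) = 1/20
  [0, 19/20, -1/10, -1/20] . (a_2, a_3, a_4, a_5) = 1/20
  [0, -1/20, 4/5, 0] . (a_2, a_3, a_4, a_5) = 9/20
  [0, -1/5, -1/4, 9/10] . (a_2, a_3, a_4, a_5) = 7/20

Solving yields:
  a_2 = 49418/91239
  a_3 = 769/5367
  a_4 = 3067/5367
  a_5 = 3110/5367

Starting state is 2, so the absorption probability is a_2 = 49418/91239.

Answer: 49418/91239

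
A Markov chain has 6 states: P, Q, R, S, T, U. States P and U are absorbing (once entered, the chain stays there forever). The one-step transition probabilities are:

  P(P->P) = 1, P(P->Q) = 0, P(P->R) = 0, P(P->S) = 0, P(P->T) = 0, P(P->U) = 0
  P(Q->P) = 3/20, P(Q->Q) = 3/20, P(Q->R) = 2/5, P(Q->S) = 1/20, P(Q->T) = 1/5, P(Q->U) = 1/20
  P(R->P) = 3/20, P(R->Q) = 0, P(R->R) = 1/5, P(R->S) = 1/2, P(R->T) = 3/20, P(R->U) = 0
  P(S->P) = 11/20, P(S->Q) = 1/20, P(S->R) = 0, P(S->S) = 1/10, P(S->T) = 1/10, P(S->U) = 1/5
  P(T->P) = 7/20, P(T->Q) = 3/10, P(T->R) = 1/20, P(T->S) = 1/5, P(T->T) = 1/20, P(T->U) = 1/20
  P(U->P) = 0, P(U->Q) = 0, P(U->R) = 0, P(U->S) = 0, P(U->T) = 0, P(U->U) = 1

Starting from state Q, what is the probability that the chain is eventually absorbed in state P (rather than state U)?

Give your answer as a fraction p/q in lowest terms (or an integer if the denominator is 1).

Answer: 60823/76721

Derivation:
Let a_i = P(absorbed in P | start in state i).
Boundary conditions: a_P = 1, a_U = 0.
For each transient state i, a_i = sum_j P(i->j) * a_j:
  a_Q = 3/20*a_P + 3/20*a_Q + 2/5*a_R + 1/20*a_S + 1/5*a_T + 1/20*a_U
  a_R = 3/20*a_P + 0*a_Q + 1/5*a_R + 1/2*a_S + 3/20*a_T + 0*a_U
  a_S = 11/20*a_P + 1/20*a_Q + 0*a_R + 1/10*a_S + 1/10*a_T + 1/5*a_U
  a_T = 7/20*a_P + 3/10*a_Q + 1/20*a_R + 1/5*a_S + 1/20*a_T + 1/20*a_U

Substituting a_P = 1 and a_U = 0, rearrange to (I - Q) a = r where r[i] = P(i -> P):
  [17/20, -2/5, -1/20, -1/5] . (a_Q, a_R, a_S, a_T) = 3/20
  [0, 4/5, -1/2, -3/20] . (a_Q, a_R, a_S, a_T) = 3/20
  [-1/20, 0, 9/10, -1/10] . (a_Q, a_R, a_S, a_T) = 11/20
  [-3/10, -1/20, -1/5, 19/20] . (a_Q, a_R, a_S, a_T) = 7/20

Solving yields:
  a_Q = 60823/76721
  a_R = 61932/76721
  a_S = 57240/76721
  a_T = 62783/76721

Starting state is Q, so the absorption probability is a_Q = 60823/76721.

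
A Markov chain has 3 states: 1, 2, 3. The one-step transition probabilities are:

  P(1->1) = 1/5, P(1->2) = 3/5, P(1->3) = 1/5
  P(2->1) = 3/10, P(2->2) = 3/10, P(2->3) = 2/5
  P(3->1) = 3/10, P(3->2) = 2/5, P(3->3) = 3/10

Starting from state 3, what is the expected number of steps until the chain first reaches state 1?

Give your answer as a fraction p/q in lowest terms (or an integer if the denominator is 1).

Let h_i = expected steps to first reach 1 from state i.
Boundary: h_1 = 0.
First-step equations for the other states:
  h_2 = 1 + 3/10*h_1 + 3/10*h_2 + 2/5*h_3
  h_3 = 1 + 3/10*h_1 + 2/5*h_2 + 3/10*h_3

Substituting h_1 = 0 and rearranging gives the linear system (I - Q) h = 1:
  [7/10, -2/5] . (h_2, h_3) = 1
  [-2/5, 7/10] . (h_2, h_3) = 1

Solving yields:
  h_2 = 10/3
  h_3 = 10/3

Starting state is 3, so the expected hitting time is h_3 = 10/3.

Answer: 10/3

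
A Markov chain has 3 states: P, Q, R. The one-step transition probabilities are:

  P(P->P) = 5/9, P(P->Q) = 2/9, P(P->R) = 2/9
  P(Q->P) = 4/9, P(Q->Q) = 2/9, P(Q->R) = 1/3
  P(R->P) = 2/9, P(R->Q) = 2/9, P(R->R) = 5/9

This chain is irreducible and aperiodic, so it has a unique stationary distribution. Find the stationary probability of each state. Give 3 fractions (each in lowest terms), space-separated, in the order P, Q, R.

Answer: 11/27 2/9 10/27

Derivation:
The stationary distribution satisfies pi = pi * P, i.e.:
  pi_P = 5/9*pi_P + 4/9*pi_Q + 2/9*pi_R
  pi_Q = 2/9*pi_P + 2/9*pi_Q + 2/9*pi_R
  pi_R = 2/9*pi_P + 1/3*pi_Q + 5/9*pi_R
with normalization: pi_P + pi_Q + pi_R = 1.

Using the first 2 balance equations plus normalization, the linear system A*pi = b is:
  [-4/9, 4/9, 2/9] . pi = 0
  [2/9, -7/9, 2/9] . pi = 0
  [1, 1, 1] . pi = 1

Solving yields:
  pi_P = 11/27
  pi_Q = 2/9
  pi_R = 10/27

Verification (pi * P):
  11/27*5/9 + 2/9*4/9 + 10/27*2/9 = 11/27 = pi_P  (ok)
  11/27*2/9 + 2/9*2/9 + 10/27*2/9 = 2/9 = pi_Q  (ok)
  11/27*2/9 + 2/9*1/3 + 10/27*5/9 = 10/27 = pi_R  (ok)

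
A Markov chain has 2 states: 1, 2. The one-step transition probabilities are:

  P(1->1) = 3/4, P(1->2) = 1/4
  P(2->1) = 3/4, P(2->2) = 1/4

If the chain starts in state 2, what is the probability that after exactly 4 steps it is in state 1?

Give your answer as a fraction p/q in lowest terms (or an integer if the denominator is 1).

Computing P^4 by repeated multiplication:
P^1 =
  1: [3/4, 1/4]
  2: [3/4, 1/4]
P^2 =
  1: [3/4, 1/4]
  2: [3/4, 1/4]
P^3 =
  1: [3/4, 1/4]
  2: [3/4, 1/4]
P^4 =
  1: [3/4, 1/4]
  2: [3/4, 1/4]

(P^4)[2 -> 1] = 3/4

Answer: 3/4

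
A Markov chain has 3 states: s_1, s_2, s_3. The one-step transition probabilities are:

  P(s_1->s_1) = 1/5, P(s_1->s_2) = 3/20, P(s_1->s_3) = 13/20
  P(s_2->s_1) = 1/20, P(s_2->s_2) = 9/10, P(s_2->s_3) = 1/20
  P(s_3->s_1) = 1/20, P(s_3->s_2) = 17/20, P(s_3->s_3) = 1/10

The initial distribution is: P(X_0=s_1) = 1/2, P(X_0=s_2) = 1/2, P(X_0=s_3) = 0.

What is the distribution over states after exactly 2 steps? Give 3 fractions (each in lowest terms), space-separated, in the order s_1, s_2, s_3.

Answer: 11/160 631/800 57/400

Derivation:
Propagating the distribution step by step (d_{t+1} = d_t * P):
d_0 = (s_1=1/2, s_2=1/2, s_3=0)
  d_1[s_1] = 1/2*1/5 + 1/2*1/20 + 0*1/20 = 1/8
  d_1[s_2] = 1/2*3/20 + 1/2*9/10 + 0*17/20 = 21/40
  d_1[s_3] = 1/2*13/20 + 1/2*1/20 + 0*1/10 = 7/20
d_1 = (s_1=1/8, s_2=21/40, s_3=7/20)
  d_2[s_1] = 1/8*1/5 + 21/40*1/20 + 7/20*1/20 = 11/160
  d_2[s_2] = 1/8*3/20 + 21/40*9/10 + 7/20*17/20 = 631/800
  d_2[s_3] = 1/8*13/20 + 21/40*1/20 + 7/20*1/10 = 57/400
d_2 = (s_1=11/160, s_2=631/800, s_3=57/400)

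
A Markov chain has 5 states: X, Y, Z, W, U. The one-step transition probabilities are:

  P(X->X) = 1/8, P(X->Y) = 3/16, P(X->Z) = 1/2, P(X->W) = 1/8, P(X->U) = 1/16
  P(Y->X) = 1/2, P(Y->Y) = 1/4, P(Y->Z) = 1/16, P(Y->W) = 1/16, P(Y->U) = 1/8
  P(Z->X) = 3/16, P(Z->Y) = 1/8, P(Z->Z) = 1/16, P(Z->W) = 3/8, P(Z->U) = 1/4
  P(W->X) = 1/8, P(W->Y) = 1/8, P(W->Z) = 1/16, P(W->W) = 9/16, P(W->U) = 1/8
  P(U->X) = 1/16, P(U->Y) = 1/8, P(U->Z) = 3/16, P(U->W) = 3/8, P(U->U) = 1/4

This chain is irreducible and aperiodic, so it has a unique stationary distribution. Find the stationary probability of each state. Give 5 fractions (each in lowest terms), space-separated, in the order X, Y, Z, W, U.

Answer: 2144/11647 1817/11647 3777/23294 4017/11647 3561/23294

Derivation:
The stationary distribution satisfies pi = pi * P, i.e.:
  pi_X = 1/8*pi_X + 1/2*pi_Y + 3/16*pi_Z + 1/8*pi_W + 1/16*pi_U
  pi_Y = 3/16*pi_X + 1/4*pi_Y + 1/8*pi_Z + 1/8*pi_W + 1/8*pi_U
  pi_Z = 1/2*pi_X + 1/16*pi_Y + 1/16*pi_Z + 1/16*pi_W + 3/16*pi_U
  pi_W = 1/8*pi_X + 1/16*pi_Y + 3/8*pi_Z + 9/16*pi_W + 3/8*pi_U
  pi_U = 1/16*pi_X + 1/8*pi_Y + 1/4*pi_Z + 1/8*pi_W + 1/4*pi_U
with normalization: pi_X + pi_Y + pi_Z + pi_W + pi_U = 1.

Using the first 4 balance equations plus normalization, the linear system A*pi = b is:
  [-7/8, 1/2, 3/16, 1/8, 1/16] . pi = 0
  [3/16, -3/4, 1/8, 1/8, 1/8] . pi = 0
  [1/2, 1/16, -15/16, 1/16, 3/16] . pi = 0
  [1/8, 1/16, 3/8, -7/16, 3/8] . pi = 0
  [1, 1, 1, 1, 1] . pi = 1

Solving yields:
  pi_X = 2144/11647
  pi_Y = 1817/11647
  pi_Z = 3777/23294
  pi_W = 4017/11647
  pi_U = 3561/23294

Verification (pi * P):
  2144/11647*1/8 + 1817/11647*1/2 + 3777/23294*3/16 + 4017/11647*1/8 + 3561/23294*1/16 = 2144/11647 = pi_X  (ok)
  2144/11647*3/16 + 1817/11647*1/4 + 3777/23294*1/8 + 4017/11647*1/8 + 3561/23294*1/8 = 1817/11647 = pi_Y  (ok)
  2144/11647*1/2 + 1817/11647*1/16 + 3777/23294*1/16 + 4017/11647*1/16 + 3561/23294*3/16 = 3777/23294 = pi_Z  (ok)
  2144/11647*1/8 + 1817/11647*1/16 + 3777/23294*3/8 + 4017/11647*9/16 + 3561/23294*3/8 = 4017/11647 = pi_W  (ok)
  2144/11647*1/16 + 1817/11647*1/8 + 3777/23294*1/4 + 4017/11647*1/8 + 3561/23294*1/4 = 3561/23294 = pi_U  (ok)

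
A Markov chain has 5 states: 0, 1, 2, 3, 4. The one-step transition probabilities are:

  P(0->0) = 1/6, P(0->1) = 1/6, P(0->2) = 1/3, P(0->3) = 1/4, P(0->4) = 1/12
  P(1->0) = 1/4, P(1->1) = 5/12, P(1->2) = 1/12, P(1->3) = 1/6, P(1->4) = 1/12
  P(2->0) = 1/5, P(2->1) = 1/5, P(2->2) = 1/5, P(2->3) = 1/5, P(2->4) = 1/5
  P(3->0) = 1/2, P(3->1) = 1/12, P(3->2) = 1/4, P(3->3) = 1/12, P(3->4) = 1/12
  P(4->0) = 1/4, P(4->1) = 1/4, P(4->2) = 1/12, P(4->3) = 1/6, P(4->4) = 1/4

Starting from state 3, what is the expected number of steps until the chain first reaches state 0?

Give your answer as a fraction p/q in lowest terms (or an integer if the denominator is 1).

Let h_i = expected steps to first reach 0 from state i.
Boundary: h_0 = 0.
First-step equations for the other states:
  h_1 = 1 + 1/4*h_0 + 5/12*h_1 + 1/12*h_2 + 1/6*h_3 + 1/12*h_4
  h_2 = 1 + 1/5*h_0 + 1/5*h_1 + 1/5*h_2 + 1/5*h_3 + 1/5*h_4
  h_3 = 1 + 1/2*h_0 + 1/12*h_1 + 1/4*h_2 + 1/12*h_3 + 1/12*h_4
  h_4 = 1 + 1/4*h_0 + 1/4*h_1 + 1/12*h_2 + 1/6*h_3 + 1/4*h_4

Substituting h_0 = 0 and rearranging gives the linear system (I - Q) h = 1:
  [7/12, -1/12, -1/6, -1/12] . (h_1, h_2, h_3, h_4) = 1
  [-1/5, 4/5, -1/5, -1/5] . (h_1, h_2, h_3, h_4) = 1
  [-1/12, -1/4, 11/12, -1/12] . (h_1, h_2, h_3, h_4) = 1
  [-1/4, -1/12, -1/6, 3/4] . (h_1, h_2, h_3, h_4) = 1

Solving yields:
  h_1 = 685/194
  h_2 = 359/97
  h_3 = 266/97
  h_4 = 685/194

Starting state is 3, so the expected hitting time is h_3 = 266/97.

Answer: 266/97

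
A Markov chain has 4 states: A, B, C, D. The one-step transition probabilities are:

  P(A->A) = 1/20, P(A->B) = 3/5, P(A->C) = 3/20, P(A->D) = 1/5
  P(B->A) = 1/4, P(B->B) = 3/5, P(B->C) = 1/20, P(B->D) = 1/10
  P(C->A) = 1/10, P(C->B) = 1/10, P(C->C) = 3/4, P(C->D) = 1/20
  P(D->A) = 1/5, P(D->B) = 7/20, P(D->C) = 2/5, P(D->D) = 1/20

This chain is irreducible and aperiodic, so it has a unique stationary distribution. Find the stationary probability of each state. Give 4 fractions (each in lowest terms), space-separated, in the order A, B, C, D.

The stationary distribution satisfies pi = pi * P, i.e.:
  pi_A = 1/20*pi_A + 1/4*pi_B + 1/10*pi_C + 1/5*pi_D
  pi_B = 3/5*pi_A + 3/5*pi_B + 1/10*pi_C + 7/20*pi_D
  pi_C = 3/20*pi_A + 1/20*pi_B + 3/4*pi_C + 2/5*pi_D
  pi_D = 1/5*pi_A + 1/10*pi_B + 1/20*pi_C + 1/20*pi_D
with normalization: pi_A + pi_B + pi_C + pi_D = 1.

Using the first 3 balance equations plus normalization, the linear system A*pi = b is:
  [-19/20, 1/4, 1/10, 1/5] . pi = 0
  [3/5, -2/5, 1/10, 7/20] . pi = 0
  [3/20, 1/20, -1/4, 2/5] . pi = 0
  [1, 1, 1, 1] . pi = 1

Solving yields:
  pi_A = 549/3370
  pi_B = 1383/3370
  pi_C = 559/1685
  pi_D = 32/337

Verification (pi * P):
  549/3370*1/20 + 1383/3370*1/4 + 559/1685*1/10 + 32/337*1/5 = 549/3370 = pi_A  (ok)
  549/3370*3/5 + 1383/3370*3/5 + 559/1685*1/10 + 32/337*7/20 = 1383/3370 = pi_B  (ok)
  549/3370*3/20 + 1383/3370*1/20 + 559/1685*3/4 + 32/337*2/5 = 559/1685 = pi_C  (ok)
  549/3370*1/5 + 1383/3370*1/10 + 559/1685*1/20 + 32/337*1/20 = 32/337 = pi_D  (ok)

Answer: 549/3370 1383/3370 559/1685 32/337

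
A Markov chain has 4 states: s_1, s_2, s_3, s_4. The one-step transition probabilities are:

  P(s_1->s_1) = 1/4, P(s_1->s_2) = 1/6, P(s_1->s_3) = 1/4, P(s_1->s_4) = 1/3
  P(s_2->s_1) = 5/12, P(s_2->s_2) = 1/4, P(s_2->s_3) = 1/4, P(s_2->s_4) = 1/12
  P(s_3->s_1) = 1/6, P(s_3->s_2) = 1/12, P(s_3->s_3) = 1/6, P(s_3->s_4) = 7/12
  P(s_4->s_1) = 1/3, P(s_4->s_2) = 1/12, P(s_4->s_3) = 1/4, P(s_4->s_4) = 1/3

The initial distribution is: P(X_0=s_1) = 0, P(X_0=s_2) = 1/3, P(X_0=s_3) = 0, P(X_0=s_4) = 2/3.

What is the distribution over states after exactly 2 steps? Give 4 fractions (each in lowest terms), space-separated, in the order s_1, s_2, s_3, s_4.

Propagating the distribution step by step (d_{t+1} = d_t * P):
d_0 = (s_1=0, s_2=1/3, s_3=0, s_4=2/3)
  d_1[s_1] = 0*1/4 + 1/3*5/12 + 0*1/6 + 2/3*1/3 = 13/36
  d_1[s_2] = 0*1/6 + 1/3*1/4 + 0*1/12 + 2/3*1/12 = 5/36
  d_1[s_3] = 0*1/4 + 1/3*1/4 + 0*1/6 + 2/3*1/4 = 1/4
  d_1[s_4] = 0*1/3 + 1/3*1/12 + 0*7/12 + 2/3*1/3 = 1/4
d_1 = (s_1=13/36, s_2=5/36, s_3=1/4, s_4=1/4)
  d_2[s_1] = 13/36*1/4 + 5/36*5/12 + 1/4*1/6 + 1/4*1/3 = 59/216
  d_2[s_2] = 13/36*1/6 + 5/36*1/4 + 1/4*1/12 + 1/4*1/12 = 59/432
  d_2[s_3] = 13/36*1/4 + 5/36*1/4 + 1/4*1/6 + 1/4*1/4 = 11/48
  d_2[s_4] = 13/36*1/3 + 5/36*1/12 + 1/4*7/12 + 1/4*1/3 = 13/36
d_2 = (s_1=59/216, s_2=59/432, s_3=11/48, s_4=13/36)

Answer: 59/216 59/432 11/48 13/36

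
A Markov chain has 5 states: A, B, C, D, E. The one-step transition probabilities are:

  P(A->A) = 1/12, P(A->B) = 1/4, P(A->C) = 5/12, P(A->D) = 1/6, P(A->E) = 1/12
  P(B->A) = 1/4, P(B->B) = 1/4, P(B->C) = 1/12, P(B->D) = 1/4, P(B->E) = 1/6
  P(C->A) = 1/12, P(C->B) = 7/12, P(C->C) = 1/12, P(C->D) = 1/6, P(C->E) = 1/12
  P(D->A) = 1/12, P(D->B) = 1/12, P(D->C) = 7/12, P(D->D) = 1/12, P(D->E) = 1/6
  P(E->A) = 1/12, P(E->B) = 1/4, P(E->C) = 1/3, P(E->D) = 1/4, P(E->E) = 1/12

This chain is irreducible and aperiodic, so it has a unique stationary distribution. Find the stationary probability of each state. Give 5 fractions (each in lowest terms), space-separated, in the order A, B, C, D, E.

The stationary distribution satisfies pi = pi * P, i.e.:
  pi_A = 1/12*pi_A + 1/4*pi_B + 1/12*pi_C + 1/12*pi_D + 1/12*pi_E
  pi_B = 1/4*pi_A + 1/4*pi_B + 7/12*pi_C + 1/12*pi_D + 1/4*pi_E
  pi_C = 5/12*pi_A + 1/12*pi_B + 1/12*pi_C + 7/12*pi_D + 1/3*pi_E
  pi_D = 1/6*pi_A + 1/4*pi_B + 1/6*pi_C + 1/12*pi_D + 1/4*pi_E
  pi_E = 1/12*pi_A + 1/6*pi_B + 1/12*pi_C + 1/6*pi_D + 1/12*pi_E
with normalization: pi_A + pi_B + pi_C + pi_D + pi_E = 1.

Using the first 4 balance equations plus normalization, the linear system A*pi = b is:
  [-11/12, 1/4, 1/12, 1/12, 1/12] . pi = 0
  [1/4, -3/4, 7/12, 1/12, 1/4] . pi = 0
  [5/12, 1/12, -11/12, 7/12, 1/3] . pi = 0
  [1/6, 1/4, 1/6, -11/12, 1/4] . pi = 0
  [1, 1, 1, 1, 1] . pi = 1

Solving yields:
  pi_A = 1091/8152
  pi_B = 1235/4076
  pi_C = 2057/8152
  pi_D = 761/4076
  pi_E = 253/2038

Verification (pi * P):
  1091/8152*1/12 + 1235/4076*1/4 + 2057/8152*1/12 + 761/4076*1/12 + 253/2038*1/12 = 1091/8152 = pi_A  (ok)
  1091/8152*1/4 + 1235/4076*1/4 + 2057/8152*7/12 + 761/4076*1/12 + 253/2038*1/4 = 1235/4076 = pi_B  (ok)
  1091/8152*5/12 + 1235/4076*1/12 + 2057/8152*1/12 + 761/4076*7/12 + 253/2038*1/3 = 2057/8152 = pi_C  (ok)
  1091/8152*1/6 + 1235/4076*1/4 + 2057/8152*1/6 + 761/4076*1/12 + 253/2038*1/4 = 761/4076 = pi_D  (ok)
  1091/8152*1/12 + 1235/4076*1/6 + 2057/8152*1/12 + 761/4076*1/6 + 253/2038*1/12 = 253/2038 = pi_E  (ok)

Answer: 1091/8152 1235/4076 2057/8152 761/4076 253/2038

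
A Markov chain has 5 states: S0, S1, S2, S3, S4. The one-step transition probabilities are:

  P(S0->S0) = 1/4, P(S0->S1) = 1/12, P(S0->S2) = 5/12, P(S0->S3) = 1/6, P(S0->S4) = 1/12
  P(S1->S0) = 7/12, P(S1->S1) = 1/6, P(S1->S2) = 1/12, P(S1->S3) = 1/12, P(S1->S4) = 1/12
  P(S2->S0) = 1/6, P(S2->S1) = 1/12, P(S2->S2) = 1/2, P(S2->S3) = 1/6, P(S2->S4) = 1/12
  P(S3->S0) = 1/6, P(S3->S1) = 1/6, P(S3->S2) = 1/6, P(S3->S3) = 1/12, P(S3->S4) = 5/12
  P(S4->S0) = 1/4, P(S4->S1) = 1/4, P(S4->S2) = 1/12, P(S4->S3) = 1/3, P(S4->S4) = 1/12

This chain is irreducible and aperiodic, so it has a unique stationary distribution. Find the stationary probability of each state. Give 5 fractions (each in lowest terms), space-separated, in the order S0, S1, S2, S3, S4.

The stationary distribution satisfies pi = pi * P, i.e.:
  pi_S0 = 1/4*pi_S0 + 7/12*pi_S1 + 1/6*pi_S2 + 1/6*pi_S3 + 1/4*pi_S4
  pi_S1 = 1/12*pi_S0 + 1/6*pi_S1 + 1/12*pi_S2 + 1/6*pi_S3 + 1/4*pi_S4
  pi_S2 = 5/12*pi_S0 + 1/12*pi_S1 + 1/2*pi_S2 + 1/6*pi_S3 + 1/12*pi_S4
  pi_S3 = 1/6*pi_S0 + 1/12*pi_S1 + 1/6*pi_S2 + 1/12*pi_S3 + 1/3*pi_S4
  pi_S4 = 1/12*pi_S0 + 1/12*pi_S1 + 1/12*pi_S2 + 5/12*pi_S3 + 1/12*pi_S4
with normalization: pi_S0 + pi_S1 + pi_S2 + pi_S3 + pi_S4 = 1.

Using the first 4 balance equations plus normalization, the linear system A*pi = b is:
  [-3/4, 7/12, 1/6, 1/6, 1/4] . pi = 0
  [1/12, -5/6, 1/12, 1/6, 1/4] . pi = 0
  [5/12, 1/12, -1/2, 1/6, 1/12] . pi = 0
  [1/6, 1/12, 1/6, -11/12, 1/3] . pi = 0
  [1, 1, 1, 1, 1] . pi = 1

Solving yields:
  pi_S0 = 1151/4532
  pi_S1 = 27/206
  pi_S2 = 353/1133
  pi_S3 = 17/103
  pi_S4 = 57/412

Verification (pi * P):
  1151/4532*1/4 + 27/206*7/12 + 353/1133*1/6 + 17/103*1/6 + 57/412*1/4 = 1151/4532 = pi_S0  (ok)
  1151/4532*1/12 + 27/206*1/6 + 353/1133*1/12 + 17/103*1/6 + 57/412*1/4 = 27/206 = pi_S1  (ok)
  1151/4532*5/12 + 27/206*1/12 + 353/1133*1/2 + 17/103*1/6 + 57/412*1/12 = 353/1133 = pi_S2  (ok)
  1151/4532*1/6 + 27/206*1/12 + 353/1133*1/6 + 17/103*1/12 + 57/412*1/3 = 17/103 = pi_S3  (ok)
  1151/4532*1/12 + 27/206*1/12 + 353/1133*1/12 + 17/103*5/12 + 57/412*1/12 = 57/412 = pi_S4  (ok)

Answer: 1151/4532 27/206 353/1133 17/103 57/412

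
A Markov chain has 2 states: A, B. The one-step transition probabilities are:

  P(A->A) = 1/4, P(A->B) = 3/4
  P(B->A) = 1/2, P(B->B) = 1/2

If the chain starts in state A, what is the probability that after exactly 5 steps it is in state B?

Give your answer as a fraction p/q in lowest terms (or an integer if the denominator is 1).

Answer: 615/1024

Derivation:
Computing P^5 by repeated multiplication:
P^1 =
  A: [1/4, 3/4]
  B: [1/2, 1/2]
P^2 =
  A: [7/16, 9/16]
  B: [3/8, 5/8]
P^3 =
  A: [25/64, 39/64]
  B: [13/32, 19/32]
P^4 =
  A: [103/256, 153/256]
  B: [51/128, 77/128]
P^5 =
  A: [409/1024, 615/1024]
  B: [205/512, 307/512]

(P^5)[A -> B] = 615/1024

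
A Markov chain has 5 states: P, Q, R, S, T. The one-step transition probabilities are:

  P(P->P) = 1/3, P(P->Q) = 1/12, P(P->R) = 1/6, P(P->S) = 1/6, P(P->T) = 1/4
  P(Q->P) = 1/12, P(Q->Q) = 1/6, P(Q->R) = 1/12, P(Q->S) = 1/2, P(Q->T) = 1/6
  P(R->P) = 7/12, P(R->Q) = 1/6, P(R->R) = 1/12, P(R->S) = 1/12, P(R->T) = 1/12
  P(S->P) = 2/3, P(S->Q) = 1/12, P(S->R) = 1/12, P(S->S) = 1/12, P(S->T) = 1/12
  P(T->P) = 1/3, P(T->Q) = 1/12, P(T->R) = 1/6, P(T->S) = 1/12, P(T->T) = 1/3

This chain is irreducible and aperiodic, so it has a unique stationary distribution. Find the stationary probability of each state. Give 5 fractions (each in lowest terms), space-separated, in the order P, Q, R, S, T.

The stationary distribution satisfies pi = pi * P, i.e.:
  pi_P = 1/3*pi_P + 1/12*pi_Q + 7/12*pi_R + 2/3*pi_S + 1/3*pi_T
  pi_Q = 1/12*pi_P + 1/6*pi_Q + 1/6*pi_R + 1/12*pi_S + 1/12*pi_T
  pi_R = 1/6*pi_P + 1/12*pi_Q + 1/12*pi_R + 1/12*pi_S + 1/6*pi_T
  pi_S = 1/6*pi_P + 1/2*pi_Q + 1/12*pi_R + 1/12*pi_S + 1/12*pi_T
  pi_T = 1/4*pi_P + 1/6*pi_Q + 1/12*pi_R + 1/12*pi_S + 1/3*pi_T
with normalization: pi_P + pi_Q + pi_R + pi_S + pi_T = 1.

Using the first 4 balance equations plus normalization, the linear system A*pi = b is:
  [-2/3, 1/12, 7/12, 2/3, 1/3] . pi = 0
  [1/12, -5/6, 1/6, 1/12, 1/12] . pi = 0
  [1/6, 1/12, -11/12, 1/12, 1/6] . pi = 0
  [1/6, 1/2, 1/12, -11/12, 1/12] . pi = 0
  [1, 1, 1, 1, 1] . pi = 1

Solving yields:
  pi_P = 7979/20250
  pi_Q = 2087/20250
  pi_R = 2707/20250
  pi_S = 179/1125
  pi_T = 851/4050

Verification (pi * P):
  7979/20250*1/3 + 2087/20250*1/12 + 2707/20250*7/12 + 179/1125*2/3 + 851/4050*1/3 = 7979/20250 = pi_P  (ok)
  7979/20250*1/12 + 2087/20250*1/6 + 2707/20250*1/6 + 179/1125*1/12 + 851/4050*1/12 = 2087/20250 = pi_Q  (ok)
  7979/20250*1/6 + 2087/20250*1/12 + 2707/20250*1/12 + 179/1125*1/12 + 851/4050*1/6 = 2707/20250 = pi_R  (ok)
  7979/20250*1/6 + 2087/20250*1/2 + 2707/20250*1/12 + 179/1125*1/12 + 851/4050*1/12 = 179/1125 = pi_S  (ok)
  7979/20250*1/4 + 2087/20250*1/6 + 2707/20250*1/12 + 179/1125*1/12 + 851/4050*1/3 = 851/4050 = pi_T  (ok)

Answer: 7979/20250 2087/20250 2707/20250 179/1125 851/4050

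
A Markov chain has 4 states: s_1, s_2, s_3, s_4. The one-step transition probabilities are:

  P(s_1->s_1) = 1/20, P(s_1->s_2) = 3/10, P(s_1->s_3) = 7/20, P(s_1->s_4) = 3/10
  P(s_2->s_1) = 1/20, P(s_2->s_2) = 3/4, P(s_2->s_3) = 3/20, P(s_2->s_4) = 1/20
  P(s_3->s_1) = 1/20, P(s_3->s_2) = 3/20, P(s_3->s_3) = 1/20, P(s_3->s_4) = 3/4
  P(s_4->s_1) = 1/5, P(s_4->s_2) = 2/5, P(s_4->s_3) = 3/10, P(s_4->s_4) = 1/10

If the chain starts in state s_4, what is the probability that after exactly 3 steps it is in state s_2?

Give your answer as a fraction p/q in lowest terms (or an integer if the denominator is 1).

Computing P^3 by repeated multiplication:
P^1 =
  s_1: [1/20, 3/10, 7/20, 3/10]
  s_2: [1/20, 3/4, 3/20, 1/20]
  s_3: [1/20, 3/20, 1/20, 3/4]
  s_4: [1/5, 2/5, 3/10, 1/10]
P^2 =
  s_1: [19/200, 33/80, 17/100, 129/400]
  s_2: [23/400, 31/50, 61/400, 17/100]
  s_3: [13/80, 87/200, 107/400, 27/200]
  s_4: [13/200, 89/200, 7/40, 63/200]
P^3 =
  s_1: [787/8000, 3939/8000, 1603/8000, 1671/8000]
  s_2: [151/2000, 917/1600, 687/4000, 1437/8000]
  s_3: [281/4000, 3753/8000, 22/125, 2277/8000]
  s_4: [389/4000, 1011/2000, 771/4000, 409/2000]

(P^3)[s_4 -> s_2] = 1011/2000

Answer: 1011/2000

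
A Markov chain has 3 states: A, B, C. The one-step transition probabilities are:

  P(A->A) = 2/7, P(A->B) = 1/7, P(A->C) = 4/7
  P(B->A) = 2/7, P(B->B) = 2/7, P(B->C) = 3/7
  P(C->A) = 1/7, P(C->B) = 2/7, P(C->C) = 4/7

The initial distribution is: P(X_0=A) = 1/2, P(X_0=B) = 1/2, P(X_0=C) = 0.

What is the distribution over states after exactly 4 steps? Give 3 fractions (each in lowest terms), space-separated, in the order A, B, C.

Answer: 502/2401 1229/4802 367/686

Derivation:
Propagating the distribution step by step (d_{t+1} = d_t * P):
d_0 = (A=1/2, B=1/2, C=0)
  d_1[A] = 1/2*2/7 + 1/2*2/7 + 0*1/7 = 2/7
  d_1[B] = 1/2*1/7 + 1/2*2/7 + 0*2/7 = 3/14
  d_1[C] = 1/2*4/7 + 1/2*3/7 + 0*4/7 = 1/2
d_1 = (A=2/7, B=3/14, C=1/2)
  d_2[A] = 2/7*2/7 + 3/14*2/7 + 1/2*1/7 = 3/14
  d_2[B] = 2/7*1/7 + 3/14*2/7 + 1/2*2/7 = 12/49
  d_2[C] = 2/7*4/7 + 3/14*3/7 + 1/2*4/7 = 53/98
d_2 = (A=3/14, B=12/49, C=53/98)
  d_3[A] = 3/14*2/7 + 12/49*2/7 + 53/98*1/7 = 143/686
  d_3[B] = 3/14*1/7 + 12/49*2/7 + 53/98*2/7 = 25/98
  d_3[C] = 3/14*4/7 + 12/49*3/7 + 53/98*4/7 = 184/343
d_3 = (A=143/686, B=25/98, C=184/343)
  d_4[A] = 143/686*2/7 + 25/98*2/7 + 184/343*1/7 = 502/2401
  d_4[B] = 143/686*1/7 + 25/98*2/7 + 184/343*2/7 = 1229/4802
  d_4[C] = 143/686*4/7 + 25/98*3/7 + 184/343*4/7 = 367/686
d_4 = (A=502/2401, B=1229/4802, C=367/686)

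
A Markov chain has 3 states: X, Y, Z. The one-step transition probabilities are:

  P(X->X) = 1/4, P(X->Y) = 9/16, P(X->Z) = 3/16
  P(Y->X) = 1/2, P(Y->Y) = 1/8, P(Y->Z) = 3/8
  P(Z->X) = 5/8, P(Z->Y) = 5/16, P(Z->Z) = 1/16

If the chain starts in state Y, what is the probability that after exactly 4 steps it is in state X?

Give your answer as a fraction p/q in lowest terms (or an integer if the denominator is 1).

Computing P^4 by repeated multiplication:
P^1 =
  X: [1/4, 9/16, 3/16]
  Y: [1/2, 1/8, 3/8]
  Z: [5/8, 5/16, 1/16]
P^2 =
  X: [59/128, 69/256, 69/256]
  Y: [27/64, 53/128, 21/128]
  Z: [45/128, 105/256, 61/256]
P^3 =
  X: [857/2048, 1545/4096, 837/4096]
  Y: [425/1024, 697/2048, 501/2048]
  Z: [905/2048, 1325/4096, 961/4096]
P^4 =
  X: [13793/32768, 22701/65536, 15249/65536]
  Y: [6993/16384, 11549/32768, 7233/32768]
  Z: [13725/32768, 23745/65536, 14341/65536]

(P^4)[Y -> X] = 6993/16384

Answer: 6993/16384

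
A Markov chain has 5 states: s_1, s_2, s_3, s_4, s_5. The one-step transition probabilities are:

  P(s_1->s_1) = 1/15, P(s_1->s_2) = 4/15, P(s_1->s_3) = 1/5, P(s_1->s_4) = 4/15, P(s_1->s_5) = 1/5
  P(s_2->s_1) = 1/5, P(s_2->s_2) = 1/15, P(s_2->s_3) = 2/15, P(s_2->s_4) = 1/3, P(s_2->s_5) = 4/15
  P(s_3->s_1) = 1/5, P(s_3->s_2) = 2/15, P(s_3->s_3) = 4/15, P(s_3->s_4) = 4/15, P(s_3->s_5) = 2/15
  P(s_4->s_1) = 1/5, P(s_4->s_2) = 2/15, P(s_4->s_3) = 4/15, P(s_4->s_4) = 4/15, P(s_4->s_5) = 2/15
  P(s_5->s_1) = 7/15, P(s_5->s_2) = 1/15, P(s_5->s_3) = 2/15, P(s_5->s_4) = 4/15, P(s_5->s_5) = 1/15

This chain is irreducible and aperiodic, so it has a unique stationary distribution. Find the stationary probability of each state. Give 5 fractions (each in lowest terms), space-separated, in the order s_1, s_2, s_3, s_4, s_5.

Answer: 459/2153 611/4306 458/2153 1189/4306 336/2153

Derivation:
The stationary distribution satisfies pi = pi * P, i.e.:
  pi_s_1 = 1/15*pi_s_1 + 1/5*pi_s_2 + 1/5*pi_s_3 + 1/5*pi_s_4 + 7/15*pi_s_5
  pi_s_2 = 4/15*pi_s_1 + 1/15*pi_s_2 + 2/15*pi_s_3 + 2/15*pi_s_4 + 1/15*pi_s_5
  pi_s_3 = 1/5*pi_s_1 + 2/15*pi_s_2 + 4/15*pi_s_3 + 4/15*pi_s_4 + 2/15*pi_s_5
  pi_s_4 = 4/15*pi_s_1 + 1/3*pi_s_2 + 4/15*pi_s_3 + 4/15*pi_s_4 + 4/15*pi_s_5
  pi_s_5 = 1/5*pi_s_1 + 4/15*pi_s_2 + 2/15*pi_s_3 + 2/15*pi_s_4 + 1/15*pi_s_5
with normalization: pi_s_1 + pi_s_2 + pi_s_3 + pi_s_4 + pi_s_5 = 1.

Using the first 4 balance equations plus normalization, the linear system A*pi = b is:
  [-14/15, 1/5, 1/5, 1/5, 7/15] . pi = 0
  [4/15, -14/15, 2/15, 2/15, 1/15] . pi = 0
  [1/5, 2/15, -11/15, 4/15, 2/15] . pi = 0
  [4/15, 1/3, 4/15, -11/15, 4/15] . pi = 0
  [1, 1, 1, 1, 1] . pi = 1

Solving yields:
  pi_s_1 = 459/2153
  pi_s_2 = 611/4306
  pi_s_3 = 458/2153
  pi_s_4 = 1189/4306
  pi_s_5 = 336/2153

Verification (pi * P):
  459/2153*1/15 + 611/4306*1/5 + 458/2153*1/5 + 1189/4306*1/5 + 336/2153*7/15 = 459/2153 = pi_s_1  (ok)
  459/2153*4/15 + 611/4306*1/15 + 458/2153*2/15 + 1189/4306*2/15 + 336/2153*1/15 = 611/4306 = pi_s_2  (ok)
  459/2153*1/5 + 611/4306*2/15 + 458/2153*4/15 + 1189/4306*4/15 + 336/2153*2/15 = 458/2153 = pi_s_3  (ok)
  459/2153*4/15 + 611/4306*1/3 + 458/2153*4/15 + 1189/4306*4/15 + 336/2153*4/15 = 1189/4306 = pi_s_4  (ok)
  459/2153*1/5 + 611/4306*4/15 + 458/2153*2/15 + 1189/4306*2/15 + 336/2153*1/15 = 336/2153 = pi_s_5  (ok)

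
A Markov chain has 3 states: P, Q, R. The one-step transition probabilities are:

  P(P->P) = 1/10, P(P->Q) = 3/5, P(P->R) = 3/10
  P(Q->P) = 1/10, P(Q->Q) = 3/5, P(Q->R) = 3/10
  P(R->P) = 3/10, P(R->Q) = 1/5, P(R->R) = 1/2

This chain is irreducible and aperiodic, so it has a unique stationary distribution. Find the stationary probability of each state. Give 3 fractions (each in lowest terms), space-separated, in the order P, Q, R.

The stationary distribution satisfies pi = pi * P, i.e.:
  pi_P = 1/10*pi_P + 1/10*pi_Q + 3/10*pi_R
  pi_Q = 3/5*pi_P + 3/5*pi_Q + 1/5*pi_R
  pi_R = 3/10*pi_P + 3/10*pi_Q + 1/2*pi_R
with normalization: pi_P + pi_Q + pi_R = 1.

Using the first 2 balance equations plus normalization, the linear system A*pi = b is:
  [-9/10, 1/10, 3/10] . pi = 0
  [3/5, -2/5, 1/5] . pi = 0
  [1, 1, 1] . pi = 1

Solving yields:
  pi_P = 7/40
  pi_Q = 9/20
  pi_R = 3/8

Verification (pi * P):
  7/40*1/10 + 9/20*1/10 + 3/8*3/10 = 7/40 = pi_P  (ok)
  7/40*3/5 + 9/20*3/5 + 3/8*1/5 = 9/20 = pi_Q  (ok)
  7/40*3/10 + 9/20*3/10 + 3/8*1/2 = 3/8 = pi_R  (ok)

Answer: 7/40 9/20 3/8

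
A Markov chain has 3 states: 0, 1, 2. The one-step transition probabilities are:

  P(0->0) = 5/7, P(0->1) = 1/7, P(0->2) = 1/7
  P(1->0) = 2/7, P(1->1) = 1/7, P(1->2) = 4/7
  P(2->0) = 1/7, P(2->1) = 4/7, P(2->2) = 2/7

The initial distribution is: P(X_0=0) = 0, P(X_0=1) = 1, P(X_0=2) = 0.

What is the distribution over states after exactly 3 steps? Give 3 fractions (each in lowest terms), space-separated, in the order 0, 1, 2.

Answer: 132/343 13/49 120/343

Derivation:
Propagating the distribution step by step (d_{t+1} = d_t * P):
d_0 = (0=0, 1=1, 2=0)
  d_1[0] = 0*5/7 + 1*2/7 + 0*1/7 = 2/7
  d_1[1] = 0*1/7 + 1*1/7 + 0*4/7 = 1/7
  d_1[2] = 0*1/7 + 1*4/7 + 0*2/7 = 4/7
d_1 = (0=2/7, 1=1/7, 2=4/7)
  d_2[0] = 2/7*5/7 + 1/7*2/7 + 4/7*1/7 = 16/49
  d_2[1] = 2/7*1/7 + 1/7*1/7 + 4/7*4/7 = 19/49
  d_2[2] = 2/7*1/7 + 1/7*4/7 + 4/7*2/7 = 2/7
d_2 = (0=16/49, 1=19/49, 2=2/7)
  d_3[0] = 16/49*5/7 + 19/49*2/7 + 2/7*1/7 = 132/343
  d_3[1] = 16/49*1/7 + 19/49*1/7 + 2/7*4/7 = 13/49
  d_3[2] = 16/49*1/7 + 19/49*4/7 + 2/7*2/7 = 120/343
d_3 = (0=132/343, 1=13/49, 2=120/343)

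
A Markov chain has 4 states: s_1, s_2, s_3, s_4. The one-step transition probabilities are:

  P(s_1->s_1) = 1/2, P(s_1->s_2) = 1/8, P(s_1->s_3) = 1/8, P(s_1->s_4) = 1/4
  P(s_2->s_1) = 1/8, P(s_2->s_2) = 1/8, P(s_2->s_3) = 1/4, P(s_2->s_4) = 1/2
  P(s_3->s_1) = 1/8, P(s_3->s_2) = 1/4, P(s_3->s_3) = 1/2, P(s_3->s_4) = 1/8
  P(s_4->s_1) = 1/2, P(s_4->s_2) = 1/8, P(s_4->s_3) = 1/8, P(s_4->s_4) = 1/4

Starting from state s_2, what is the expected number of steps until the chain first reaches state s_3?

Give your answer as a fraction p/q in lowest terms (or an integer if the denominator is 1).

Answer: 56/9

Derivation:
Let h_i = expected steps to first reach s_3 from state i.
Boundary: h_s_3 = 0.
First-step equations for the other states:
  h_s_1 = 1 + 1/2*h_s_1 + 1/8*h_s_2 + 1/8*h_s_3 + 1/4*h_s_4
  h_s_2 = 1 + 1/8*h_s_1 + 1/8*h_s_2 + 1/4*h_s_3 + 1/2*h_s_4
  h_s_4 = 1 + 1/2*h_s_1 + 1/8*h_s_2 + 1/8*h_s_3 + 1/4*h_s_4

Substituting h_s_3 = 0 and rearranging gives the linear system (I - Q) h = 1:
  [1/2, -1/8, -1/4] . (h_s_1, h_s_2, h_s_4) = 1
  [-1/8, 7/8, -1/2] . (h_s_1, h_s_2, h_s_4) = 1
  [-1/2, -1/8, 3/4] . (h_s_1, h_s_2, h_s_4) = 1

Solving yields:
  h_s_1 = 64/9
  h_s_2 = 56/9
  h_s_4 = 64/9

Starting state is s_2, so the expected hitting time is h_s_2 = 56/9.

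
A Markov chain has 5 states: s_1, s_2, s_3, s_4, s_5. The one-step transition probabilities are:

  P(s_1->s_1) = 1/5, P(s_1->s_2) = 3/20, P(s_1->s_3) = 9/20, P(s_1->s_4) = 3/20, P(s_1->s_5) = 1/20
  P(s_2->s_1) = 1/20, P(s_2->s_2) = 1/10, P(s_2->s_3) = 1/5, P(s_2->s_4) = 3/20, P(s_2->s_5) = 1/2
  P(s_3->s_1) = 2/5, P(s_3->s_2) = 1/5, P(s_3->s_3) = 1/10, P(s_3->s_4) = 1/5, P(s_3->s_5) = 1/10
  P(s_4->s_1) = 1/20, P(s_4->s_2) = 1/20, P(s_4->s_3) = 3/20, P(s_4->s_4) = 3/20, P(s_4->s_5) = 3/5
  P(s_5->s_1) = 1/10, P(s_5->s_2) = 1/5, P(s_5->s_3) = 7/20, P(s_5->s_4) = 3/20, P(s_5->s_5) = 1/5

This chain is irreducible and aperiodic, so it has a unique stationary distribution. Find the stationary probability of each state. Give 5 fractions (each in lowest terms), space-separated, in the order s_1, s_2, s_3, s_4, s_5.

The stationary distribution satisfies pi = pi * P, i.e.:
  pi_s_1 = 1/5*pi_s_1 + 1/20*pi_s_2 + 2/5*pi_s_3 + 1/20*pi_s_4 + 1/10*pi_s_5
  pi_s_2 = 3/20*pi_s_1 + 1/10*pi_s_2 + 1/5*pi_s_3 + 1/20*pi_s_4 + 1/5*pi_s_5
  pi_s_3 = 9/20*pi_s_1 + 1/5*pi_s_2 + 1/10*pi_s_3 + 3/20*pi_s_4 + 7/20*pi_s_5
  pi_s_4 = 3/20*pi_s_1 + 3/20*pi_s_2 + 1/5*pi_s_3 + 3/20*pi_s_4 + 3/20*pi_s_5
  pi_s_5 = 1/20*pi_s_1 + 1/2*pi_s_2 + 1/10*pi_s_3 + 3/5*pi_s_4 + 1/5*pi_s_5
with normalization: pi_s_1 + pi_s_2 + pi_s_3 + pi_s_4 + pi_s_5 = 1.

Using the first 4 balance equations plus normalization, the linear system A*pi = b is:
  [-4/5, 1/20, 2/5, 1/20, 1/10] . pi = 0
  [3/20, -9/10, 1/5, 1/20, 1/5] . pi = 0
  [9/20, 1/5, -9/10, 3/20, 7/20] . pi = 0
  [3/20, 3/20, 1/5, -17/20, 3/20] . pi = 0
  [1, 1, 1, 1, 1] . pi = 1

Solving yields:
  pi_s_1 = 34214/193319
  pi_s_2 = 29310/193319
  pi_s_3 = 48323/193319
  pi_s_4 = 31414/193319
  pi_s_5 = 50058/193319

Verification (pi * P):
  34214/193319*1/5 + 29310/193319*1/20 + 48323/193319*2/5 + 31414/193319*1/20 + 50058/193319*1/10 = 34214/193319 = pi_s_1  (ok)
  34214/193319*3/20 + 29310/193319*1/10 + 48323/193319*1/5 + 31414/193319*1/20 + 50058/193319*1/5 = 29310/193319 = pi_s_2  (ok)
  34214/193319*9/20 + 29310/193319*1/5 + 48323/193319*1/10 + 31414/193319*3/20 + 50058/193319*7/20 = 48323/193319 = pi_s_3  (ok)
  34214/193319*3/20 + 29310/193319*3/20 + 48323/193319*1/5 + 31414/193319*3/20 + 50058/193319*3/20 = 31414/193319 = pi_s_4  (ok)
  34214/193319*1/20 + 29310/193319*1/2 + 48323/193319*1/10 + 31414/193319*3/5 + 50058/193319*1/5 = 50058/193319 = pi_s_5  (ok)

Answer: 34214/193319 29310/193319 48323/193319 31414/193319 50058/193319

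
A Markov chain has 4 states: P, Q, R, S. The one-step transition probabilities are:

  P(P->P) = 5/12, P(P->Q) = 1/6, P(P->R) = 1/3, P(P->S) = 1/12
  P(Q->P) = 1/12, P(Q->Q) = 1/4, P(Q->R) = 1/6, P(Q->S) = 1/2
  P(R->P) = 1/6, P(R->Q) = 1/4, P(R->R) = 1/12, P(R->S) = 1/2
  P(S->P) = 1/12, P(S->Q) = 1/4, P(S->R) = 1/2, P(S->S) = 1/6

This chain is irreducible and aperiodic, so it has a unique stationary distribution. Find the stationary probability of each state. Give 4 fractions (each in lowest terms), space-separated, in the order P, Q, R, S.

The stationary distribution satisfies pi = pi * P, i.e.:
  pi_P = 5/12*pi_P + 1/12*pi_Q + 1/6*pi_R + 1/12*pi_S
  pi_Q = 1/6*pi_P + 1/4*pi_Q + 1/4*pi_R + 1/4*pi_S
  pi_R = 1/3*pi_P + 1/6*pi_Q + 1/12*pi_R + 1/2*pi_S
  pi_S = 1/12*pi_P + 1/2*pi_Q + 1/2*pi_R + 1/6*pi_S
with normalization: pi_P + pi_Q + pi_R + pi_S = 1.

Using the first 3 balance equations plus normalization, the linear system A*pi = b is:
  [-7/12, 1/12, 1/6, 1/12] . pi = 0
  [1/6, -3/4, 1/4, 1/4] . pi = 0
  [1/3, 1/6, -11/12, 1/2] . pi = 0
  [1, 1, 1, 1] . pi = 1

Solving yields:
  pi_P = 66/413
  pi_Q = 391/1652
  pi_R = 115/413
  pi_S = 537/1652

Verification (pi * P):
  66/413*5/12 + 391/1652*1/12 + 115/413*1/6 + 537/1652*1/12 = 66/413 = pi_P  (ok)
  66/413*1/6 + 391/1652*1/4 + 115/413*1/4 + 537/1652*1/4 = 391/1652 = pi_Q  (ok)
  66/413*1/3 + 391/1652*1/6 + 115/413*1/12 + 537/1652*1/2 = 115/413 = pi_R  (ok)
  66/413*1/12 + 391/1652*1/2 + 115/413*1/2 + 537/1652*1/6 = 537/1652 = pi_S  (ok)

Answer: 66/413 391/1652 115/413 537/1652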